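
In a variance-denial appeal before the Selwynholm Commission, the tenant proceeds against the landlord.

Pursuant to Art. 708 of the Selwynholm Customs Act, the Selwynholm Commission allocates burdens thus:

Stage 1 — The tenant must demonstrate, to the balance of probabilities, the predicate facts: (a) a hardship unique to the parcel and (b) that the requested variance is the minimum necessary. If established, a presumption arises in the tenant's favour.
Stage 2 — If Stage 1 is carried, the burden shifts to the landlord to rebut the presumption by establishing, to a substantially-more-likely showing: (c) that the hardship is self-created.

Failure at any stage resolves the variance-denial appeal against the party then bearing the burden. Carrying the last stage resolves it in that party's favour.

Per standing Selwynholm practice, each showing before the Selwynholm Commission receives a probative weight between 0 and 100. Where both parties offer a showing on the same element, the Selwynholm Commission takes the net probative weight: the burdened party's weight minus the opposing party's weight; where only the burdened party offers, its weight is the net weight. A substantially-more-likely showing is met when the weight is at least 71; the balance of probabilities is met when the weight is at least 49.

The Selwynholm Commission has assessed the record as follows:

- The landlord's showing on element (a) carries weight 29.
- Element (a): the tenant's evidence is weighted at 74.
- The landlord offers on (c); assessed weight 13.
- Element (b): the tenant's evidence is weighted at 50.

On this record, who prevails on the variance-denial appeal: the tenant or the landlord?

Stage 1 — burden on tenant; standard: the balance of probabilities (weight is at least 49).
    (a): 74 − 29 = 45 < 49 [not met]
    (b): 50 ≥ 49 [met]
  Stage 1 not carried; the tenant fails its burden.
The analysis ends at Stage 1; the landlord prevails.

landlord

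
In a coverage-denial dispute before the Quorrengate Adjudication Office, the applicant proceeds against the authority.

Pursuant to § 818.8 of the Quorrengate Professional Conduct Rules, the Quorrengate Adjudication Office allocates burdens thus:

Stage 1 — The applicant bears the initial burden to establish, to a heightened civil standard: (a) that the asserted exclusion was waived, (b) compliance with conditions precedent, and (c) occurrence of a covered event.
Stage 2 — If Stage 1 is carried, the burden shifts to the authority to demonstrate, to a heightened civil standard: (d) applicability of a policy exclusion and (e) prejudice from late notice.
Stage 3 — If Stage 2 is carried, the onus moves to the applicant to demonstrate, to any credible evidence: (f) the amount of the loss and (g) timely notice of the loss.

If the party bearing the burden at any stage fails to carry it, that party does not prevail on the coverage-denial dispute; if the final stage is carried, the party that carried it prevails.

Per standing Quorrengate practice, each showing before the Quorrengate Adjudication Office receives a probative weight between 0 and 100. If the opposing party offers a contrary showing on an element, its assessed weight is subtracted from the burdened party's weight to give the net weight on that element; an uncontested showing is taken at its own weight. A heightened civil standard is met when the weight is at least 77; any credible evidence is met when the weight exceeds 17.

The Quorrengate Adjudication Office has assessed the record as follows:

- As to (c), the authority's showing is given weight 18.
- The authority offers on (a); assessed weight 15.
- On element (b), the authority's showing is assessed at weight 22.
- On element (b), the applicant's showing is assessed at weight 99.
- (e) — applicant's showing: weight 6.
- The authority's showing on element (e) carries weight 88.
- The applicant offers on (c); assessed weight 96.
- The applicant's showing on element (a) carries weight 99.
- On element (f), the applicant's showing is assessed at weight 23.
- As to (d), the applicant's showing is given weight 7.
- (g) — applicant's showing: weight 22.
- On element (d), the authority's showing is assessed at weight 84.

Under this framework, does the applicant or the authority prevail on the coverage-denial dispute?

applicant

Stage 1 — burden on applicant; standard: a heightened civil standard (weight is at least 77).
    (a): 99 − 15 = 84 ≥ 77 [met]
    (b): 99 − 22 = 77 ≥ 77 [met]
    (c): 96 − 18 = 78 ≥ 77 [met]
  Stage 1 carried; the burden shifts to the authority.
Stage 2 — burden on authority; standard: a heightened civil standard (weight is at least 77).
    (d): 84 − 7 = 77 ≥ 77 [met]
    (e): 88 − 6 = 82 ≥ 77 [met]
  Stage 2 is satisfied; the onus moves to the applicant.
Stage 3 — burden on applicant; standard: any credible evidence (weight exceeds 17).
    (f): 23 > 17 [met]
    (g): 22 > 17 [met]
  All elements met at the final stage.
Every stage carried; the applicant prevails.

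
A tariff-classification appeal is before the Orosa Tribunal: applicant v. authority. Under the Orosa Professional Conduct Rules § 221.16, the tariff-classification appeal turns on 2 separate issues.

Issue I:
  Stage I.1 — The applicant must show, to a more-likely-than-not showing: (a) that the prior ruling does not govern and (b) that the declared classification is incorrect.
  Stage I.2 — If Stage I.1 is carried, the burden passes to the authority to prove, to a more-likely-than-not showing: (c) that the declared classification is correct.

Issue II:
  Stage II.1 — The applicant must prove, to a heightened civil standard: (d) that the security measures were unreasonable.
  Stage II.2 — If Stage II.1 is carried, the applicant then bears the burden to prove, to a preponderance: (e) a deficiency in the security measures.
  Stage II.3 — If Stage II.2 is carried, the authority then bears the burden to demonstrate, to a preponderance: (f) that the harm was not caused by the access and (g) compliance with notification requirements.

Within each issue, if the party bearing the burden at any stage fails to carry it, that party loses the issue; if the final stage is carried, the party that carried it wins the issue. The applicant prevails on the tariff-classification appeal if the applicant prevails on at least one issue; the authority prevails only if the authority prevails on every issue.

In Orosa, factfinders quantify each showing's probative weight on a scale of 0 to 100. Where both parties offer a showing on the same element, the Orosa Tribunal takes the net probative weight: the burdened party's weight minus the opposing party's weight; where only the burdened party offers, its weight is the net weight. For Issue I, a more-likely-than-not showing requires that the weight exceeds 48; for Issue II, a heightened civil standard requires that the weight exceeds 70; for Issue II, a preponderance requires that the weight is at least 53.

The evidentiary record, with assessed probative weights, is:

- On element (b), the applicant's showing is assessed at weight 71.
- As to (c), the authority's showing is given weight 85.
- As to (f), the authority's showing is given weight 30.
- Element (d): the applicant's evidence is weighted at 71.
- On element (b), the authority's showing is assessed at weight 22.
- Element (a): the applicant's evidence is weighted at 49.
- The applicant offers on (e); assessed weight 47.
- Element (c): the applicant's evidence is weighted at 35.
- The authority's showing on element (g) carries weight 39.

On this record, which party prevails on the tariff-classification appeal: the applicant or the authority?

authority

— Issue I —
Stage I.1 — burden on applicant; standard: a more-likely-than-not showing (weight exceeds 48).
    (a): 49 > 48 [met]
    (b): 71 − 22 = 49 > 48 [met]
  Stage I.1 is satisfied; the onus moves to the authority.
Stage I.2 — burden on authority; standard: a more-likely-than-not showing (weight exceeds 48).
    (c): 85 − 35 = 50 > 48 [met]
  The authority carries the last stage.
Every stage carried; the authority prevails on this issue.
— Issue II —
At Stage II.1 the applicant must meet a heightened civil standard (weight exceeds 70): on (d) the weight is 71, which does exceed 70, so (d) meets the standard.
  Stage II.1 carried; the burden remains with the applicant.
At Stage II.2 the applicant must meet a preponderance (weight is at least 53): on (e) the weight is 47, which does not reach 53, so (e) does not meet the standard.
  The applicant does not carry Stage II.2.
The analysis ends at Stage II.2; the authority prevails on this issue.
Per-issue: Issue I → authority; Issue II → authority. The applicant must prevail on at least one issue; overall, the authority prevails.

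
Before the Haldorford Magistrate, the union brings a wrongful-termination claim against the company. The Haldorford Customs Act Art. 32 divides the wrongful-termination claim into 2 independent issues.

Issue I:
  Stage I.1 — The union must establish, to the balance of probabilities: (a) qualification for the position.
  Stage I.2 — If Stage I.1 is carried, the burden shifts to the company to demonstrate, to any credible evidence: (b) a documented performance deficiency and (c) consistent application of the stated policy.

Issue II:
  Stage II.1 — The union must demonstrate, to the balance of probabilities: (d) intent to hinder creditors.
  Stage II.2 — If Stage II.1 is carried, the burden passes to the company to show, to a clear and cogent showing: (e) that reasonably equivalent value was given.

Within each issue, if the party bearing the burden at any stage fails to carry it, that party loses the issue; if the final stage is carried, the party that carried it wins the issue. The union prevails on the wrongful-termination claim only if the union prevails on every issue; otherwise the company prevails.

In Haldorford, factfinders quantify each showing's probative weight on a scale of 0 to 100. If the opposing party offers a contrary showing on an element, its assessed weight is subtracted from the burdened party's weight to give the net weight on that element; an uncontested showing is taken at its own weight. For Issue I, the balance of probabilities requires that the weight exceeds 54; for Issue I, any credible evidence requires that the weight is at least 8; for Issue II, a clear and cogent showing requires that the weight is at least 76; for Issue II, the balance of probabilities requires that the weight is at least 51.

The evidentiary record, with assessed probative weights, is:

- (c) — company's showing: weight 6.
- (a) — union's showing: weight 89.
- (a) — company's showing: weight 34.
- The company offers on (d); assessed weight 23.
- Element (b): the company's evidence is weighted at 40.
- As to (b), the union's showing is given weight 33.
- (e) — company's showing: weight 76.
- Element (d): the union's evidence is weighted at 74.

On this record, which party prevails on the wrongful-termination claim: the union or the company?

— Issue I —
Stage I.1 (union, the balance of probabilities, weight exceeds 54): (a) net 89−34=55 > 54 — meets.
  The union carries Stage I.1; the company now bears the burden.
Stage I.2 (company, any credible evidence, weight is at least 8): (b) net 40−33=7 < 8 — fails; (c) 6 < 8 — fails.
  Stage I.2 not carried; the company fails its burden.
The analysis ends at Stage I.2; the union prevails on this issue.
— Issue II —
At Stage II.1 the union must meet the balance of probabilities (weight is at least 51): on (d) the weight is 74 less the opposing 23 gives net 51, which does reach 51, so (d) meets the standard.
  All elements met. The burden passes to the company.
At Stage II.2 the company must meet a clear and cogent showing (weight is at least 76): on (e) the weight is 76, ≥ 76, so (e) meets the standard.
  The company carries the last stage.
With every stage satisfied, the company prevails on this issue.
Per-issue: Issue I → union; Issue II → company. The union must prevail on every issue; overall, the company prevails.

company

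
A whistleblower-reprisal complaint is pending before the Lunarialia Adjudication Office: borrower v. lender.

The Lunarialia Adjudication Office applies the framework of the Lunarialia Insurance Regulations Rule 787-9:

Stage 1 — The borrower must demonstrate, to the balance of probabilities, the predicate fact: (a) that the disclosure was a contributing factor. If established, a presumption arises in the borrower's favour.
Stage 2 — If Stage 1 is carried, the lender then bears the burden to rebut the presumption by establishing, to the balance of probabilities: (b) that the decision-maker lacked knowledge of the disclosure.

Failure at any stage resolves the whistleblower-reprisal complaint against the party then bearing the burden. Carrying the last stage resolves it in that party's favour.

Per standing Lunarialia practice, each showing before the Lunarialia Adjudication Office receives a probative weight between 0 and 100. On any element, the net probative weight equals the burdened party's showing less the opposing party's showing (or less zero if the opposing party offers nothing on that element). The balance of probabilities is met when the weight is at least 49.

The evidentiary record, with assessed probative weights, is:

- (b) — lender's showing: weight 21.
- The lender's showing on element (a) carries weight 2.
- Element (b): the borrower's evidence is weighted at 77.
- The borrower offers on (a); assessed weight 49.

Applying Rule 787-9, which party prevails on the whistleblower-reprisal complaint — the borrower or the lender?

Stage 1 (borrower, the balance of probabilities, weight is at least 49): (a) net 49−2=47 < 49 — fails.
  Stage 1 not carried; the borrower fails its burden.
The lender prevails.

lender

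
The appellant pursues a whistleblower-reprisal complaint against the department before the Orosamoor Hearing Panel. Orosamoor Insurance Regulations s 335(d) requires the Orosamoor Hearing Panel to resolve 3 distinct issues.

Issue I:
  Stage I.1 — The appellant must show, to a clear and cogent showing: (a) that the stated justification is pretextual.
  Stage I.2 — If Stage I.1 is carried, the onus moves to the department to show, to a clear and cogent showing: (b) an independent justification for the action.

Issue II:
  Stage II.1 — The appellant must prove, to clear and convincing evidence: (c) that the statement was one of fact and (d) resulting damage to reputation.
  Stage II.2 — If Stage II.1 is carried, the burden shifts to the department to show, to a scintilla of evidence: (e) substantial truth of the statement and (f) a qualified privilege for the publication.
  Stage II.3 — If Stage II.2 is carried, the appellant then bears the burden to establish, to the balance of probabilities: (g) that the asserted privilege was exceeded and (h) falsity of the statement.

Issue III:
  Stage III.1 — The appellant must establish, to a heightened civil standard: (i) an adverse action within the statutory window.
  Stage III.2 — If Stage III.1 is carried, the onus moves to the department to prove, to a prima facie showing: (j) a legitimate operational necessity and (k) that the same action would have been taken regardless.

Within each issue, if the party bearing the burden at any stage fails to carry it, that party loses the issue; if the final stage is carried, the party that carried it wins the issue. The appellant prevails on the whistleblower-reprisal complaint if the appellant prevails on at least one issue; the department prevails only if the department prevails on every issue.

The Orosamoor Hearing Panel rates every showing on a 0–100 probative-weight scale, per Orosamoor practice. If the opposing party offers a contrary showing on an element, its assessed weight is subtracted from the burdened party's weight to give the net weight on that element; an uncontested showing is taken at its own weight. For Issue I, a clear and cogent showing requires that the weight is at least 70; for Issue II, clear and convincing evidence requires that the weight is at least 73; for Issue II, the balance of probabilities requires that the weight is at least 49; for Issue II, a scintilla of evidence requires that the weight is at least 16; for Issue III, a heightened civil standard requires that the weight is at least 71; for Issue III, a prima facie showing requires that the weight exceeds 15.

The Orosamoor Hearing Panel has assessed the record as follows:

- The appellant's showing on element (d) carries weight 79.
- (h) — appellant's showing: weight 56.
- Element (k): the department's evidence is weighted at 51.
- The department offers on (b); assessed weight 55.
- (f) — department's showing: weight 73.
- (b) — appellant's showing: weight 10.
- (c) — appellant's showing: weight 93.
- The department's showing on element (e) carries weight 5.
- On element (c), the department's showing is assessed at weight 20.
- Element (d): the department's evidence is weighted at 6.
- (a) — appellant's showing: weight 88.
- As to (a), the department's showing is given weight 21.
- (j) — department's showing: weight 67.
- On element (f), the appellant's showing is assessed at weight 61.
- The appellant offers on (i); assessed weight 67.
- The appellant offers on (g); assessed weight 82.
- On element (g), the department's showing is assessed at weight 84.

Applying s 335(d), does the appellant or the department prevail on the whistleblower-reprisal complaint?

— Issue I —
Stage I.1 — burden on appellant; standard: a clear and cogent showing (weight is at least 70).
    (a): 88 − 21 = 67 < 70 [not met]
  The appellant does not carry Stage I.1.
The analysis ends at Stage I.1; the department prevails on this issue.
— Issue II —
Stage II.1 (appellant, clear and convincing evidence, weight is at least 73): (c) net 93−20=73 ≥ 73 — meets; (d) net 79−6=73 ≥ 73 — meets.
  Stage II.1 is satisfied; the onus moves to the department.
Stage II.2 (department, a scintilla of evidence, weight is at least 16): (e) 5 < 16 — fails; (f) net 73−61=12 < 16 — fails.
  Stage II.2 not carried; the department fails its burden.
The analysis ends at Stage II.2; the appellant prevails on this issue.
— Issue III —
Stage III.1 — burden on appellant; standard: a heightened civil standard (weight is at least 71).
    (i): 67 < 71 [not met]
  Not every element is met, so the appellant fails to carry Stage III.1.
So the department prevails on this issue.
Per-issue: Issue I → department; Issue II → appellant; Issue III → department. The appellant must prevail on at least one issue; overall, the appellant prevails.

appellant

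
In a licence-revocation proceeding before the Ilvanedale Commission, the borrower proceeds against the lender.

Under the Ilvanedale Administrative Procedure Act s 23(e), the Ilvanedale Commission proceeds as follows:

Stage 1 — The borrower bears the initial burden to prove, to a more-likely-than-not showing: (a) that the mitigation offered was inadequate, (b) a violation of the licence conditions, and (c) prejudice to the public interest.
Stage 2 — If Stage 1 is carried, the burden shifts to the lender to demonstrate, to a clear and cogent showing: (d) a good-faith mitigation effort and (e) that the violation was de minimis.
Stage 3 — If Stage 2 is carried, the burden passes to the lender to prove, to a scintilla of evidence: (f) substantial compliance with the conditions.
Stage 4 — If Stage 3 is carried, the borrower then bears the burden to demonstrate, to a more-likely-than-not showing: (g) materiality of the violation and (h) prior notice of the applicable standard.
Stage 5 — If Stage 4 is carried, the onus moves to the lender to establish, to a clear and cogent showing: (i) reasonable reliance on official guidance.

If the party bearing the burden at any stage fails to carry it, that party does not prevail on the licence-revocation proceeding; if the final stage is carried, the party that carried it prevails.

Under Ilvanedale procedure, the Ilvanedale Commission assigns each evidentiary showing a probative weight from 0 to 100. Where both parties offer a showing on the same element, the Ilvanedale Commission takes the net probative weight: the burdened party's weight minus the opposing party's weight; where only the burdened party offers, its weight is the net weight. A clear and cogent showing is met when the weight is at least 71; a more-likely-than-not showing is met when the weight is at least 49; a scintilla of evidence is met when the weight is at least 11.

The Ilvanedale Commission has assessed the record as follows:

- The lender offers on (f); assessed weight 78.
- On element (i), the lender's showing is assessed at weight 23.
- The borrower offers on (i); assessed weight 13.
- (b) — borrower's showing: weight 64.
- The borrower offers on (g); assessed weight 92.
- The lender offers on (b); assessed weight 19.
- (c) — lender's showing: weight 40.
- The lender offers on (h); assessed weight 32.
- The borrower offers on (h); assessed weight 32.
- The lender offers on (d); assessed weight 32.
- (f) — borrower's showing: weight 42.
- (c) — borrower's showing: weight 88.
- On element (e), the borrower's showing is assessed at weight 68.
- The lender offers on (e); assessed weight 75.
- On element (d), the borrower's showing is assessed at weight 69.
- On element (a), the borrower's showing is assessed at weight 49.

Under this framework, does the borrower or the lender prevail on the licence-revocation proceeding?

At Stage 1 the borrower must meet a more-likely-than-not showing (weight is at least 49): on (a) the weight is 49, ≥ 49, so (a) meets the standard; on (b) the weight is 64 less the opposing 19 gives net 45, which does not reach 49, so (b) does not meet the standard; on (c) the weight is 88 less the opposing 40 gives net 48, < 49, so (c) does not meet the standard.
  Not every element is met, so the borrower fails to carry Stage 1.
So the lender prevails.

lender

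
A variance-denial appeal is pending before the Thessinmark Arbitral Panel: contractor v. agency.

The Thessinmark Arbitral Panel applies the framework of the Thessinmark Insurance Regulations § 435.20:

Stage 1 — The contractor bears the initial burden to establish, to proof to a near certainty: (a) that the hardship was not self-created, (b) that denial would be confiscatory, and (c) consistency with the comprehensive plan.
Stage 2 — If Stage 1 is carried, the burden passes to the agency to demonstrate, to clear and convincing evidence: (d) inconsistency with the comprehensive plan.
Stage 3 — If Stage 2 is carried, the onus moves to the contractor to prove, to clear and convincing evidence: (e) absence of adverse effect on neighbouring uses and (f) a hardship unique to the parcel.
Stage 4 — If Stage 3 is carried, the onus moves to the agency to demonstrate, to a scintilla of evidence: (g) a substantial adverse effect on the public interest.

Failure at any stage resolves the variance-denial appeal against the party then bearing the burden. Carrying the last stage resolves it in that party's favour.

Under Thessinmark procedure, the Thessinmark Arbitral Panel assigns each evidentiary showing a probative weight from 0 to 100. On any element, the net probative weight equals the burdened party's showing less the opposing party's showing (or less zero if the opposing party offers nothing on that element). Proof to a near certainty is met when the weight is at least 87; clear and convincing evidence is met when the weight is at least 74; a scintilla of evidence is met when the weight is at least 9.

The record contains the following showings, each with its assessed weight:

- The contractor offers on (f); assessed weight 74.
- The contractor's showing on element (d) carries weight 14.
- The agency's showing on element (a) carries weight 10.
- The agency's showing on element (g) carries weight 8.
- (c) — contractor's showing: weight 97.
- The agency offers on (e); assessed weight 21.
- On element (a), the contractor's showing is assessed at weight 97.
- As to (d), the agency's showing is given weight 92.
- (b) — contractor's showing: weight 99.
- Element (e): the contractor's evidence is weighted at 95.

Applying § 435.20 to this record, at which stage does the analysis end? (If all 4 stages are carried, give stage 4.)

stage 4

Stage 1 (contractor, proof to a near certainty, weight is at least 87): (a) net 97−10=87 ≥ 87 — meets; (b) 99 ≥ 87 — meets; (c) 97 ≥ 87 — meets.
  The contractor carries Stage 1; the agency now bears the burden.
Stage 2 (agency, clear and convincing evidence, weight is at least 74): (d) net 92−14=78 ≥ 74 — meets.
  All elements met. The burden passes to the contractor.
Stage 3 (contractor, clear and convincing evidence, weight is at least 74): (e) net 95−21=74 ≥ 74 — meets; (f) 74 ≥ 74 — meets.
  Stage 3 is satisfied; the onus moves to the agency.
Stage 4 (agency, a scintilla of evidence, weight is at least 9): (g) 8 < 9 — fails.
  Not every element is met, so the agency fails to carry Stage 4.
The contractor prevails.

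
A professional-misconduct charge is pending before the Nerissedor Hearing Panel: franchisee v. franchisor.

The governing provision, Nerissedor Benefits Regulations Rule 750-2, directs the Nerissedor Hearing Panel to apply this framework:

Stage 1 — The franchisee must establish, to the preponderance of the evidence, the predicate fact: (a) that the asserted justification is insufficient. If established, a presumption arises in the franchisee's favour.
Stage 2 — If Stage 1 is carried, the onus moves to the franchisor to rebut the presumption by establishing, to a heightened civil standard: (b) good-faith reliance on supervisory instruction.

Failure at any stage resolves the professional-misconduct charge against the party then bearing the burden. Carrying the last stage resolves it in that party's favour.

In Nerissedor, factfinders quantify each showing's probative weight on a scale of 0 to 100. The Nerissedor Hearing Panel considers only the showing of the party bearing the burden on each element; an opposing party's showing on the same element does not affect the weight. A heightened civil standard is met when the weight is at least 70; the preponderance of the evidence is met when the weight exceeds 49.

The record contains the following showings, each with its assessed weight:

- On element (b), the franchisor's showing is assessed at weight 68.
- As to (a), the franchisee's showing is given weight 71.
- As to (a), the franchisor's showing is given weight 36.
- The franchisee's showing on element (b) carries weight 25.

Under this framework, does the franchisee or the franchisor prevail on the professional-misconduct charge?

At Stage 1 the franchisee must meet the preponderance of the evidence (weight exceeds 49): on (a) the weight is 71 (the franchisor's 36 is given no effect), > 49, so (a) meets the standard.
  Stage 1 is satisfied; the onus moves to the franchisor.
At Stage 2 the franchisor must meet a heightened civil standard (weight is at least 70): on (b) the weight is 68 (the franchisee's 25 is given no effect), < 70, so (b) does not meet the standard.
  Stage 2 not carried; the franchisor fails its burden.
So the franchisee prevails.

franchisee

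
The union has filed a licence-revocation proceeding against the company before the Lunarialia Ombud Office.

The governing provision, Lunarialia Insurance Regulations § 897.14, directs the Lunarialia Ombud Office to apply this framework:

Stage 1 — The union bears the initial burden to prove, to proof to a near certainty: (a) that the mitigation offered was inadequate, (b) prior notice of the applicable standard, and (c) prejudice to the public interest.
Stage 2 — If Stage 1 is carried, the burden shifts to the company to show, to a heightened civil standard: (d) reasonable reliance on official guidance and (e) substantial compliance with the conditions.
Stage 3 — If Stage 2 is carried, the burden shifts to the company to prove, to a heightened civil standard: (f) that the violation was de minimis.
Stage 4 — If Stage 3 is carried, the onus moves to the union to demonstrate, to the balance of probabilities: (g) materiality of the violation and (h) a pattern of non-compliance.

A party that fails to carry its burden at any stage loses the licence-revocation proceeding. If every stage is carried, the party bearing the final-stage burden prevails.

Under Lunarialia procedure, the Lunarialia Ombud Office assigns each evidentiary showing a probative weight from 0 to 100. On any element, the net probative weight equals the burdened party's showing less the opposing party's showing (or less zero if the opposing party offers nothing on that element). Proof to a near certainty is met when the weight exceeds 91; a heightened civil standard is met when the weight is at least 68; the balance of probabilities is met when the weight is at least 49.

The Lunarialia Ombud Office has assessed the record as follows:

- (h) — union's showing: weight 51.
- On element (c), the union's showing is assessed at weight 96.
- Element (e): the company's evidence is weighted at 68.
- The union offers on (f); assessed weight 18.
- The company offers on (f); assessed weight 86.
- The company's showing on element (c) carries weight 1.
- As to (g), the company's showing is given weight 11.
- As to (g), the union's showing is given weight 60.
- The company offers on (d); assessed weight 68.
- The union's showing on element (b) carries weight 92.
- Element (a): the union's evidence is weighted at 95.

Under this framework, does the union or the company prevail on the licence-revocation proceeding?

Stage 1 (union, proof to a near certainty, weight exceeds 91): (a) 95 > 91 — meets; (b) 92 > 91 — meets; (c) net 96−1=95 > 91 — meets.
  Stage 1 is satisfied; the onus moves to the company.
Stage 2 (company, a heightened civil standard, weight is at least 68): (d) 68 ≥ 68 — meets; (e) 68 ≥ 68 — meets.
  All elements met. The company retains the burden for Stage 3.
Stage 3 (company, a heightened civil standard, weight is at least 68): (f) net 86−18=68 ≥ 68 — meets.
  The company carries Stage 3; the union now bears the burden.
Stage 4 (union, the balance of probabilities, weight is at least 49): (g) net 60−11=49 ≥ 49 — meets; (h) 51 ≥ 49 — meets.
  All elements met at the final stage.
Every stage carried; the union prevails.

union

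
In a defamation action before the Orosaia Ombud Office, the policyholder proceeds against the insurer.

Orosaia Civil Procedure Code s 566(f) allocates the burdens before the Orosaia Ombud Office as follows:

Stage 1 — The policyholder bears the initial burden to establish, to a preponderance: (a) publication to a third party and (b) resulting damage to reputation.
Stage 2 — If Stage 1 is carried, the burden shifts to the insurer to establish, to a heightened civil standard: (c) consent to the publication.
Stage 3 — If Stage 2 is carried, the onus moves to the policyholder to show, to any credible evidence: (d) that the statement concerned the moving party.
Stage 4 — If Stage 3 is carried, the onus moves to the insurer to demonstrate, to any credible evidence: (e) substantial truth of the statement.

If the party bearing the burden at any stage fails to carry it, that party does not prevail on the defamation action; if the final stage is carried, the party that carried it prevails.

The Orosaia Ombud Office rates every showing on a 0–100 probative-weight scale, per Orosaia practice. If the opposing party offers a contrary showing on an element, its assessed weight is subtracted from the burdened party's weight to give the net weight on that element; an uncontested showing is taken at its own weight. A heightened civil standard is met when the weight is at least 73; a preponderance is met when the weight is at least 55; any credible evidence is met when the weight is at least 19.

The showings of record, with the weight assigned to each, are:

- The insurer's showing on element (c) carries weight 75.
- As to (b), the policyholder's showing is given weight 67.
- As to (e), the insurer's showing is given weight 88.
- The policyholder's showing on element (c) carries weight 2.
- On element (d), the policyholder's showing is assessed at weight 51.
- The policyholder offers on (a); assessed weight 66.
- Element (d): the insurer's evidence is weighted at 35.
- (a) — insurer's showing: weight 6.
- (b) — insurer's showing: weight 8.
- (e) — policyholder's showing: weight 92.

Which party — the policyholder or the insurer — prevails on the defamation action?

insurer

Stage 1 — burden on policyholder; standard: a preponderance (weight is at least 55).
    (a): 66 − 6 = 60 ≥ 55 [met]
    (b): 67 − 8 = 59 ≥ 55 [met]
  Stage 1 carried; the burden shifts to the insurer.
Stage 2 — burden on insurer; standard: a heightened civil standard (weight is at least 73).
    (c): 75 − 2 = 73 ≥ 73 [met]
  Stage 2 is satisfied; the onus moves to the policyholder.
Stage 3 — burden on policyholder; standard: any credible evidence (weight is at least 19).
    (d): 51 − 35 = 16 < 19 [not met]
  Stage 3 not carried; the policyholder fails its burden.
The insurer prevails.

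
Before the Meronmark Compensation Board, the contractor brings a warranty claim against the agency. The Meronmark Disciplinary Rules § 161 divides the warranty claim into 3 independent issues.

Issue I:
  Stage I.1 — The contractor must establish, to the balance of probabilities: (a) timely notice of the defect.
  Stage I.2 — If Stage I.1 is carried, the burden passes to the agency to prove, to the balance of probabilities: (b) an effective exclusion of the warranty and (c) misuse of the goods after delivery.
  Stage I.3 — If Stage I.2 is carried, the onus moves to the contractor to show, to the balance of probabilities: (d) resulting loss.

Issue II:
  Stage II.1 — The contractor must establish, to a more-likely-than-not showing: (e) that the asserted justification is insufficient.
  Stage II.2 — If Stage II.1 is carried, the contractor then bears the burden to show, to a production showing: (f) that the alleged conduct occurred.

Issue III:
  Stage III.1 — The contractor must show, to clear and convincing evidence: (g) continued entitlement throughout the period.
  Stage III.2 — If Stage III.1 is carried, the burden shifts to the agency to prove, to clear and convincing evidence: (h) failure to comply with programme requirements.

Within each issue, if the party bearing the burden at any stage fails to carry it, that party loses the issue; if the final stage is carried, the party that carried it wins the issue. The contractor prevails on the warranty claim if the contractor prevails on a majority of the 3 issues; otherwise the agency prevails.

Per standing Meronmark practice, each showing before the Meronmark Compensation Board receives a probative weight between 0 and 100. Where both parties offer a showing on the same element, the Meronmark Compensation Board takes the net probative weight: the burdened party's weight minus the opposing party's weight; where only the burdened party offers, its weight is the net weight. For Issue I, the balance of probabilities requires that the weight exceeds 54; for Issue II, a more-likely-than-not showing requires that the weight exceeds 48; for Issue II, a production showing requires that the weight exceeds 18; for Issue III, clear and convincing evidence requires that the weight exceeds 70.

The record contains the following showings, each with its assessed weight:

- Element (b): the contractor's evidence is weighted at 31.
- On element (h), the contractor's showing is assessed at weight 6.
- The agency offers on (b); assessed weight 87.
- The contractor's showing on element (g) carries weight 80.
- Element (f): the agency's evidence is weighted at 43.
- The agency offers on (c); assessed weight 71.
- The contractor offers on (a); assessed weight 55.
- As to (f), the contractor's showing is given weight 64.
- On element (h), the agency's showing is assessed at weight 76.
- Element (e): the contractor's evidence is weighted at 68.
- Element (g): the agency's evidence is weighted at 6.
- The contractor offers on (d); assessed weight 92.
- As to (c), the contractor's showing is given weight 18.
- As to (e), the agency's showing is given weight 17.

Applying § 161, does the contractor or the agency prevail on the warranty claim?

contractor

— Issue I —
Stage I.1 (contractor, the balance of probabilities, weight exceeds 54): (a) 55 > 54 — meets.
  The contractor carries Stage I.1; the agency now bears the burden.
Stage I.2 (agency, the balance of probabilities, weight exceeds 54): (b) net 87−31=56 > 54 — meets; (c) net 71−18=53 ≤ 54 — fails.
  Stage I.2 not carried; the agency fails its burden.
So the contractor prevails on this issue.
— Issue II —
Stage II.1 — burden on contractor; standard: a more-likely-than-not showing (weight exceeds 48).
    (e): 68 − 17 = 51 > 48 [met]
  All elements met. The contractor retains the burden for Stage II.2.
Stage II.2 — burden on contractor; standard: a production showing (weight exceeds 18).
    (f): 64 − 43 = 21 > 18 [met]
  Stage II.2 carried; the final stage is satisfied.
With every stage satisfied, the contractor prevails on this issue.
— Issue III —
At Stage III.1 the contractor must meet clear and convincing evidence (weight exceeds 70): on (g) the weight is 80 less the opposing 6 gives net 74, which does exceed 70, so (g) meets the standard.
  Stage III.1 carried; the burden shifts to the agency.
At Stage III.2 the agency must meet clear and convincing evidence (weight exceeds 70): on (h) the weight is 76 less the opposing 6 gives net 70, which does not exceed 70, so (h) does not meet the standard.
  Not every element is met, so the agency fails to carry Stage III.2.
The contractor prevails on this issue.
Per-issue: Issue I → contractor; Issue II → contractor; Issue III → contractor. The contractor must prevail on a majority of issues; overall, the contractor prevails.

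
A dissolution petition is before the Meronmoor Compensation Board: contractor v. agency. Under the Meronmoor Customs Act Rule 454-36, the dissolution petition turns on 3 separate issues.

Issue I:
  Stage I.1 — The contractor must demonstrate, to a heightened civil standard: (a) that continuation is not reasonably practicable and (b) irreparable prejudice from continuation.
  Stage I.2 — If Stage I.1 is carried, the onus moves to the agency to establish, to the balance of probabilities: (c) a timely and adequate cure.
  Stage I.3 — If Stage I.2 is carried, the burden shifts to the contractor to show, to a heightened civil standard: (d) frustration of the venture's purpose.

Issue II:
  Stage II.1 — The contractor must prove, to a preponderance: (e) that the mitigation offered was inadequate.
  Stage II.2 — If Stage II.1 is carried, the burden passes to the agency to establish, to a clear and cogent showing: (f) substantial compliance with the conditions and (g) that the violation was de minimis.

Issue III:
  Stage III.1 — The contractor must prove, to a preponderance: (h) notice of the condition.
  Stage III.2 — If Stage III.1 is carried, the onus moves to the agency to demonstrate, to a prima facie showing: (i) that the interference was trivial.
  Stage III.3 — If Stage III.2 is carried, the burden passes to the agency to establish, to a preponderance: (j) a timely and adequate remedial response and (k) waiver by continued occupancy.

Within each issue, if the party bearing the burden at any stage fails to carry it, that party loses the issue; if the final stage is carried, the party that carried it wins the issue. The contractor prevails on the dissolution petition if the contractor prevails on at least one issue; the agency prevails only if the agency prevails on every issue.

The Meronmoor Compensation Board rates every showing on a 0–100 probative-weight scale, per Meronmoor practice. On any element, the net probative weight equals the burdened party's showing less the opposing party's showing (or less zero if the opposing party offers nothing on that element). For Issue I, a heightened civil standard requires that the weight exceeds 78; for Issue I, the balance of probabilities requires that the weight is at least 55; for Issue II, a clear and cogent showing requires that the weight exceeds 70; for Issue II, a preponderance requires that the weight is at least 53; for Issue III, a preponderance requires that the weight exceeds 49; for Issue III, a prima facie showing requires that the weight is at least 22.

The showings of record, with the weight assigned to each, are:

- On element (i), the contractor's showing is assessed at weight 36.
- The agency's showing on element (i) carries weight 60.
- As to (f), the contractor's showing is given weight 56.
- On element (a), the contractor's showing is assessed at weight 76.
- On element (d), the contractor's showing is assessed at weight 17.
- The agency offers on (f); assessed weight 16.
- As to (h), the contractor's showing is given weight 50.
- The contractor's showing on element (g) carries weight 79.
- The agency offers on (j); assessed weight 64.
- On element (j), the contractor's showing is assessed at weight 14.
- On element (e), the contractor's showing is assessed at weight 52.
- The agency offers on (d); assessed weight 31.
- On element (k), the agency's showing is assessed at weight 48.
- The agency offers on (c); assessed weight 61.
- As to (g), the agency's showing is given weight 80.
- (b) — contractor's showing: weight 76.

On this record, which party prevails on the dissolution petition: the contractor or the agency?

contractor

— Issue I —
Stage I.1 — burden on contractor; standard: a heightened civil standard (weight exceeds 78).
    (a): 76 ≤ 78 [not met]
    (b): 76 ≤ 78 [not met]
  The contractor does not carry Stage I.1.
So the agency prevails on this issue.
— Issue II —
At Stage II.1 the contractor must meet a preponderance (weight is at least 53): on (e) the weight is 52, which does not reach 53, so (e) does not meet the standard.
  Stage II.1 not carried; the contractor fails its burden.
So the agency prevails on this issue.
— Issue III —
Stage III.1 — burden on contractor; standard: a preponderance (weight exceeds 49).
    (h): 50 > 49 [met]
  Stage III.1 carried; the burden shifts to the agency.
Stage III.2 — burden on agency; standard: a prima facie showing (weight is at least 22).
    (i): 60 − 36 = 24 ≥ 22 [met]
  Stage III.2 is satisfied; the agency continues to bear the burden.
Stage III.3 — burden on agency; standard: a preponderance (weight exceeds 49).
    (j): 64 − 14 = 50 > 49 [met]
    (k): 48 ≤ 49 [not met]
  Stage III.3 not carried; the agency fails its burden.
The contractor prevails on this issue.
Per-issue: Issue I → agency; Issue II → agency; Issue III → contractor. The contractor must prevail on at least one issue; overall, the contractor prevails.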